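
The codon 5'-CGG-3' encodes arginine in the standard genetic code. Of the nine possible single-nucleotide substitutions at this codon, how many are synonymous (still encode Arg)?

4

Position 1: AGG → 1 synonymous.
Position 2: none → 0 synonymous.
Position 3: CGU, CGC, CGA → 3 synonymous.
Total: 1 + 0 + 3 = 4.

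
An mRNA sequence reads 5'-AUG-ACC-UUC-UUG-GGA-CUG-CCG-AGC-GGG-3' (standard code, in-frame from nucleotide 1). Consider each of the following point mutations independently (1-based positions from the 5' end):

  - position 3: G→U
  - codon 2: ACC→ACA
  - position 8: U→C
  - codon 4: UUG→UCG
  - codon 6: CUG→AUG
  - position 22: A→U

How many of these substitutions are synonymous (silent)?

1

Codon 1: AUG (Met) → AUU (Ile) — missense.
Codon 2: ACC (Thr) → ACA (Thr) — synonymous.
Codon 3: UUC (Phe) → UCC (Ser) — missense.
Codon 4: UUG (Leu) → UCG (Ser) — missense.
Codon 6: CUG (Leu) → AUG (Met) — missense.
Codon 8: AGC (Ser) → UGC (Cys) — missense.
Synonymous: 1 of 6.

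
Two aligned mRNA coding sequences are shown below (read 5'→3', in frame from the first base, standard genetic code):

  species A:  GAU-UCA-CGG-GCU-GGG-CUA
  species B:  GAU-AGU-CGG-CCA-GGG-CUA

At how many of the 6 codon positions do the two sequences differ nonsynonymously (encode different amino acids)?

Codon 1: GAU Asp / GAU Asp — identical.
Codon 2: UCA Ser / AGU Ser — synonymous.
Codon 3: CGG Arg / CGG Arg — identical.
Codon 4: GCU Ala / CCA Pro — nonsynonymous.
Codon 5: GGG Gly / GGG Gly — identical.
Codon 6: CUA Leu / CUA Leu — identical.
Nonsynonymous differences: 1.

1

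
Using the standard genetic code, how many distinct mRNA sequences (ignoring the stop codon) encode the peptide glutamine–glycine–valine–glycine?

Gln: 2 codons.
Gly: 4 codons.
Val: 4 codons.
Gly: 4 codons.
2 × 4 × 4 × 4 = 128.

128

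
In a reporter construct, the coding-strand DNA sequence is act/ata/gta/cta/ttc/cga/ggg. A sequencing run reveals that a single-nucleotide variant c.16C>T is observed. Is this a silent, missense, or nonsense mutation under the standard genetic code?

Position 16 falls in codon 6: CGA → Arg.
After the substitution the codon is TGA → Stop.
The new codon is a stop codon, so this is a nonsense mutation.

nonsense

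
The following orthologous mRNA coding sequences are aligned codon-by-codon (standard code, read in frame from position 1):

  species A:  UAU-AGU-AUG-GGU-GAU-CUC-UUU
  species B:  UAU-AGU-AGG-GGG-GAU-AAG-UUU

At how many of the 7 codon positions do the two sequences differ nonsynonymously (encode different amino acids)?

2

Codon 1: UAU Tyr / UAU Tyr — identical.
Codon 2: AGU Ser / AGU Ser — identical.
Codon 3: AUG Met / AGG Arg — nonsynonymous.
Codon 4: GGU Gly / GGG Gly — synonymous.
Codon 5: GAU Asp / GAU Asp — identical.
Codon 6: CUC Leu / AAG Lys — nonsynonymous.
Codon 7: UUU Phe / UUU Phe — identical.
Nonsynonymous differences: 2.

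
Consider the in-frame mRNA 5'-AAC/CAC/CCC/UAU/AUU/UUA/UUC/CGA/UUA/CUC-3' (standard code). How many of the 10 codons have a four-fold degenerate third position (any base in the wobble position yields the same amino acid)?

3

Codon 1 AAC (Asn): third position 2-fold.
Codon 2 CAC (His): third position 2-fold.
Codon 3 CCC (Pro): third position 4-fold.
Codon 4 UAU (Tyr): third position 2-fold.
Codon 5 AUU (Ile): third position 3-fold.
Codon 6 UUA (Leu): third position 2-fold.
Codon 7 UUC (Phe): third position 2-fold.
Codon 8 CGA (Arg): third position 4-fold.
Codon 9 UUA (Leu): third position 2-fold.
Codon 10 CUC (Leu): third position 4-fold.
Four-fold degenerate third positions: 3.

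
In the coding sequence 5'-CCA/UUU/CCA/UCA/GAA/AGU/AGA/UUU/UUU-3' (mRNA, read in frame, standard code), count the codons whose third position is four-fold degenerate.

Codon 1 CCA (Pro): third position 4-fold.
Codon 2 UUU (Phe): third position 2-fold.
Codon 3 CCA (Pro): third position 4-fold.
Codon 4 UCA (Ser): third position 4-fold.
Codon 5 GAA (Glu): third position 2-fold.
Codon 6 AGU (Ser): third position 2-fold.
Codon 7 AGA (Arg): third position 2-fold.
Codon 8 UUU (Phe): third position 2-fold.
Codon 9 UUU (Phe): third position 2-fold.
Four-fold degenerate third positions: 3.

3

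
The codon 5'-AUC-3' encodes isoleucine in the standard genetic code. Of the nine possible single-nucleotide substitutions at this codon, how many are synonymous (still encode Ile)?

2

Position 1: none → 0 synonymous.
Position 2: none → 0 synonymous.
Position 3: AUU, AUA → 2 synonymous.
Total: 0 + 0 + 2 = 2.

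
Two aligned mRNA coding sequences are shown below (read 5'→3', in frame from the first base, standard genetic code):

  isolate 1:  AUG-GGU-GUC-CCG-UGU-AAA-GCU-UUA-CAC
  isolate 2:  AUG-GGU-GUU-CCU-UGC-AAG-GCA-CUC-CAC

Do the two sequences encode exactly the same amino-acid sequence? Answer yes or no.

yes

Codon 1: AUG Met / AUG Met — identical.
Codon 2: GGU Gly / GGU Gly — identical.
Codon 3: GUC Val / GUU Val — synonymous.
Codon 4: CCG Pro / CCU Pro — synonymous.
Codon 5: UGU Cys / UGC Cys — synonymous.
Codon 6: AAA Lys / AAG Lys — synonymous.
Codon 7: GCU Ala / GCA Ala — synonymous.
Codon 8: UUA Leu / CUC Leu — synonymous.
Codon 9: CAC His / CAC His — identical.
Nonsynonymous differences: 0 → same protein.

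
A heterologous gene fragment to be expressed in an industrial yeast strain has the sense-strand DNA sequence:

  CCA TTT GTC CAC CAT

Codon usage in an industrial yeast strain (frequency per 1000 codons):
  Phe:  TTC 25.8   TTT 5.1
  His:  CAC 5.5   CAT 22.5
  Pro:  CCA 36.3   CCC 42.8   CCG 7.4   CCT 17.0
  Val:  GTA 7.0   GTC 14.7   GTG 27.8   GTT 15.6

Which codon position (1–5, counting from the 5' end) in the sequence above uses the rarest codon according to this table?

2

Codon 1 CCA (Pro): 36.3 per 1000.
Codon 2 TTT (Phe): 5.1 per 1000.
Codon 3 GTC (Val): 14.7 per 1000.
Codon 4 CAC (His): 5.5 per 1000.
Codon 5 CAT (His): 22.5 per 1000.
Lowest frequency is 5.1 at codon 2.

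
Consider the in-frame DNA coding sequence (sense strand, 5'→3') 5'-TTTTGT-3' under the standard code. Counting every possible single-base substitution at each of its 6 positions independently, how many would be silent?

Codon 1 (TTT, Phe): 1 synonymous substitution.
Codon 2 (TGT, Cys): 1 synonymous substitution.
Total: 1 + 1 = 2.

2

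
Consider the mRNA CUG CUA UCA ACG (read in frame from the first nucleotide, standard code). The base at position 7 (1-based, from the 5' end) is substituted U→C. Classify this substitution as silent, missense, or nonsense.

Position 7 falls in codon 3: UCA → Ser.
After the substitution the codon is CCA → Pro.
Ser ≠ Pro, so this is a missense mutation.

missense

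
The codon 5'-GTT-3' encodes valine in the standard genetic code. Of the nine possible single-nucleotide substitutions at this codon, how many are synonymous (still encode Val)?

Position 1: none → 0 synonymous.
Position 2: none → 0 synonymous.
Position 3: GTC, GTA, GTG → 3 synonymous.
Total: 0 + 0 + 3 = 3.

3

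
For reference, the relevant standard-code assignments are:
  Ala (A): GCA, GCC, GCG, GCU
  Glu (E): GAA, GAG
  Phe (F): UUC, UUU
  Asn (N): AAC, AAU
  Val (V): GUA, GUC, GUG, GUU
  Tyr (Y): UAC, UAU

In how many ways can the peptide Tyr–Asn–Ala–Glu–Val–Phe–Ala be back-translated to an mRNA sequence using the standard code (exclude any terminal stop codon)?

Tyr: 2 codons.
Asn: 2 codons.
Ala: 4 codons.
Glu: 2 codons.
Val: 4 codons.
Phe: 2 codons.
Ala: 4 codons.
2 × 2 × 4 × 2 × 4 × 2 × 4 = 1024.

1024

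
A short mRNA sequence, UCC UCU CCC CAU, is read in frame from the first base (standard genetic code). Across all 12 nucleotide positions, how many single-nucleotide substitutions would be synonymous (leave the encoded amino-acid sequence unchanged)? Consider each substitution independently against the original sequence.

Codon 1 (UCC, Ser): 3 synonymous substitutions.
Codon 2 (UCU, Ser): 3 synonymous substitutions.
Codon 3 (CCC, Pro): 3 synonymous substitutions.
Codon 4 (CAU, His): 1 synonymous substitution.
Total: 3 + 3 + 3 + 1 = 10.

10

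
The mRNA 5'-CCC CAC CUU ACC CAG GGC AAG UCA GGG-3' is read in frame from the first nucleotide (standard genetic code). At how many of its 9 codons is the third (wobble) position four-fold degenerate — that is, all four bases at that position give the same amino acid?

6

Codon 1 CCC (Pro): third position 4-fold.
Codon 2 CAC (His): third position 2-fold.
Codon 3 CUU (Leu): third position 4-fold.
Codon 4 ACC (Thr): third position 4-fold.
Codon 5 CAG (Gln): third position 2-fold.
Codon 6 GGC (Gly): third position 4-fold.
Codon 7 AAG (Lys): third position 2-fold.
Codon 8 UCA (Ser): third position 4-fold.
Codon 9 GGG (Gly): third position 4-fold.
Four-fold degenerate third positions: 6.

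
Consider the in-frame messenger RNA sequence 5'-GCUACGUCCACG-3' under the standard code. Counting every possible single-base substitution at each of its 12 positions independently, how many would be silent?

12

Codon 1 (GCU, Ala): 3 synonymous substitutions.
Codon 2 (ACG, Thr): 3 synonymous substitutions.
Codon 3 (UCC, Ser): 3 synonymous substitutions.
Codon 4 (ACG, Thr): 3 synonymous substitutions.
Total: 3 + 3 + 3 + 3 = 12.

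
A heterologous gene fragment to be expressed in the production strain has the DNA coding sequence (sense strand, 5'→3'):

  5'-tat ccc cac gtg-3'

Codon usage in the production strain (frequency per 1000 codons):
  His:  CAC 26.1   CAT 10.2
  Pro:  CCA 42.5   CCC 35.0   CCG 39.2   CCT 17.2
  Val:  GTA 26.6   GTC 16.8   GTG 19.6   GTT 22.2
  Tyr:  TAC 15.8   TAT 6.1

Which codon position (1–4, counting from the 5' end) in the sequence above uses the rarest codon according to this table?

1

Codon 1 TAT (Tyr): 6.1 per 1000.
Codon 2 CCC (Pro): 35.0 per 1000.
Codon 3 CAC (His): 26.1 per 1000.
Codon 4 GTG (Val): 19.6 per 1000.
Lowest frequency is 6.1 at codon 1.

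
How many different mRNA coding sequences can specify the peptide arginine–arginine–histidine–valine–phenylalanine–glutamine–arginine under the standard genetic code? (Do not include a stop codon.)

Arg: 6 codons.
Arg: 6 codons.
His: 2 codons.
Val: 4 codons.
Phe: 2 codons.
Gln: 2 codons.
Arg: 6 codons.
6 × 6 × 2 × 4 × 2 × 2 × 6 = 6912.

6912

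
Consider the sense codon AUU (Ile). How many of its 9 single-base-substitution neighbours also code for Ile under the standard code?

2

Position 1: none → 0 synonymous.
Position 2: none → 0 synonymous.
Position 3: AUC, AUA → 2 synonymous.
Total: 0 + 0 + 2 = 2.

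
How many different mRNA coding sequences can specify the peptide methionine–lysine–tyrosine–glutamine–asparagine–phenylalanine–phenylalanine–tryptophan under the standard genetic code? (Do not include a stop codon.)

64

Met: 1 codon.
Lys: 2 codons.
Tyr: 2 codons.
Gln: 2 codons.
Asn: 2 codons.
Phe: 2 codons.
Phe: 2 codons.
Trp: 1 codon.
1 × 2 × 2 × 2 × 2 × 2 × 2 × 1 = 64.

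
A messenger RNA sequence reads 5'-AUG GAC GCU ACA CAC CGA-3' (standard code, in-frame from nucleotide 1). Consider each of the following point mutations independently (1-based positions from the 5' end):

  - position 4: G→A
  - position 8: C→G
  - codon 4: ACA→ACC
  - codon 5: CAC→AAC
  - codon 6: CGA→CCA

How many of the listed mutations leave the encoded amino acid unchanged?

1

Codon 2: GAC (Asp) → AAC (Asn) — missense.
Codon 3: GCU (Ala) → GGU (Gly) — missense.
Codon 4: ACA (Thr) → ACC (Thr) — synonymous.
Codon 5: CAC (His) → AAC (Asn) — missense.
Codon 6: CGA (Arg) → CCA (Pro) — missense.
Synonymous: 1 of 5.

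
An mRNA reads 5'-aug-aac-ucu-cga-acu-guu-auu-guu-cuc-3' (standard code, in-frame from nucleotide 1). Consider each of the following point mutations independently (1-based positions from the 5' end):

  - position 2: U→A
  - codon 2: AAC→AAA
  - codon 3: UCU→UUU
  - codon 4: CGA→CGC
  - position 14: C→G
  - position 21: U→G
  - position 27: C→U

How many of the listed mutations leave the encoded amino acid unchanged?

2

Codon 1: AUG (Met) → AAG (Lys) — missense.
Codon 2: AAC (Asn) → AAA (Lys) — missense.
Codon 3: UCU (Ser) → UUU (Phe) — missense.
Codon 4: CGA (Arg) → CGC (Arg) — synonymous.
Codon 5: ACU (Thr) → AGU (Ser) — missense.
Codon 7: AUU (Ile) → AUG (Met) — missense.
Codon 9: CUC (Leu) → CUU (Leu) — synonymous.
Synonymous: 2 of 7.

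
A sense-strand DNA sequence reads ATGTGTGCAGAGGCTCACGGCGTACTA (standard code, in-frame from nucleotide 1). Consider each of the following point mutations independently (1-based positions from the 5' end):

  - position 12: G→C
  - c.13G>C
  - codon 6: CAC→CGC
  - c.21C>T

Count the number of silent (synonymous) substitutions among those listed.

1

Codon 4: GAG (Glu) → GAC (Asp) — missense.
Codon 5: GCT (Ala) → CCT (Pro) — missense.
Codon 6: CAC (His) → CGC (Arg) — missense.
Codon 7: GGC (Gly) → GGT (Gly) — synonymous.
Synonymous: 1 of 4.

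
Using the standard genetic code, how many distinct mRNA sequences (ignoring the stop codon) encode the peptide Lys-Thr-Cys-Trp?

16

Lys: 2 codons.
Thr: 4 codons.
Cys: 2 codons.
Trp: 1 codon.
2 × 4 × 2 × 1 = 16.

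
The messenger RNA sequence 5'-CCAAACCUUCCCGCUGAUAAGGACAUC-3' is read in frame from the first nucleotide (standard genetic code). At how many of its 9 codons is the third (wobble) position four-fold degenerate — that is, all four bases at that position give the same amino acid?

Codon 1 CCA (Pro): third position 4-fold.
Codon 2 AAC (Asn): third position 2-fold.
Codon 3 CUU (Leu): third position 4-fold.
Codon 4 CCC (Pro): third position 4-fold.
Codon 5 GCU (Ala): third position 4-fold.
Codon 6 GAU (Asp): third position 2-fold.
Codon 7 AAG (Lys): third position 2-fold.
Codon 8 GAC (Asp): third position 2-fold.
Codon 9 AUC (Ile): third position 3-fold.
Four-fold degenerate third positions: 4.

4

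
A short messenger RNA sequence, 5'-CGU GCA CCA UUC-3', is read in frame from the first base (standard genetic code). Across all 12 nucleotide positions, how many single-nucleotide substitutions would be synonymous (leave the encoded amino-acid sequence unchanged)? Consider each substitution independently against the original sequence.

Codon 1 (CGU, Arg): 3 synonymous substitutions.
Codon 2 (GCA, Ala): 3 synonymous substitutions.
Codon 3 (CCA, Pro): 3 synonymous substitutions.
Codon 4 (UUC, Phe): 1 synonymous substitution.
Total: 3 + 3 + 3 + 1 = 10.

10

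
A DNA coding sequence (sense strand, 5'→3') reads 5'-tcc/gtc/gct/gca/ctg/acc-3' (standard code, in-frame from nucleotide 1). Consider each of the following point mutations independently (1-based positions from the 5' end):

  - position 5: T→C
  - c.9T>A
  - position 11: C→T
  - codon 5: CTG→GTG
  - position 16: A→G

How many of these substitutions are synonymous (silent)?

Codon 2: GTC (Val) → GCC (Ala) — missense.
Codon 3: GCT (Ala) → GCA (Ala) — synonymous.
Codon 4: GCA (Ala) → GTA (Val) — missense.
Codon 5: CTG (Leu) → GTG (Val) — missense.
Codon 6: ACC (Thr) → GCC (Ala) — missense.
Synonymous: 1 of 5.

1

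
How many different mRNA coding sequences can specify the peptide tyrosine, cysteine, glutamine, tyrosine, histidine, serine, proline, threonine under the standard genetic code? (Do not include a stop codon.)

Tyr: 2 codons.
Cys: 2 codons.
Gln: 2 codons.
Tyr: 2 codons.
His: 2 codons.
Ser: 6 codons.
Pro: 4 codons.
Thr: 4 codons.
2 × 2 × 2 × 2 × 2 × 6 × 4 × 4 = 3072.

3072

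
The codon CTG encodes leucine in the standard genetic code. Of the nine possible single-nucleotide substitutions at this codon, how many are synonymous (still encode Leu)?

4

Position 1: TTG → 1 synonymous.
Position 2: none → 0 synonymous.
Position 3: CTT, CTC, CTA → 3 synonymous.
Total: 1 + 0 + 3 = 4.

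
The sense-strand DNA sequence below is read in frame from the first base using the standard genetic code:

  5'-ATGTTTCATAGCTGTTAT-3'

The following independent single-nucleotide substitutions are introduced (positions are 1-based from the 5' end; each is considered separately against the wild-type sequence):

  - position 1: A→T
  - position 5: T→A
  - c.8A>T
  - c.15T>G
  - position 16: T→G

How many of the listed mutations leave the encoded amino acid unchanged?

Codon 1: ATG (Met) → TTG (Leu) — missense.
Codon 2: TTT (Phe) → TAT (Tyr) — missense.
Codon 3: CAT (His) → CTT (Leu) — missense.
Codon 5: TGT (Cys) → TGG (Trp) — missense.
Codon 6: TAT (Tyr) → GAT (Asp) — missense.
Synonymous: 0 of 5.

0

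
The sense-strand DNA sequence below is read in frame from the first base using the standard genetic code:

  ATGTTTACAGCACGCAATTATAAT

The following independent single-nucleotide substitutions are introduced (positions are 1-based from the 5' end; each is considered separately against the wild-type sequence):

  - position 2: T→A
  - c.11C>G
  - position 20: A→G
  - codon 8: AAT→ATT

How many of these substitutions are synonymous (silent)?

Codon 1: ATG (Met) → AAG (Lys) — missense.
Codon 4: GCA (Ala) → GGA (Gly) — missense.
Codon 7: TAT (Tyr) → TGT (Cys) — missense.
Codon 8: AAT (Asn) → ATT (Ile) — missense.
Synonymous: 0 of 4.

0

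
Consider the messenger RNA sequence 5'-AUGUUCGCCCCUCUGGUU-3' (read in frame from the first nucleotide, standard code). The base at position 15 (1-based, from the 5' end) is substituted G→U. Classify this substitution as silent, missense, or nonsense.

Position 15 falls in codon 5: CUG → Leu.
After the substitution the codon is CUU → Leu.
Both encode Leu, so the change is synonymous.

silent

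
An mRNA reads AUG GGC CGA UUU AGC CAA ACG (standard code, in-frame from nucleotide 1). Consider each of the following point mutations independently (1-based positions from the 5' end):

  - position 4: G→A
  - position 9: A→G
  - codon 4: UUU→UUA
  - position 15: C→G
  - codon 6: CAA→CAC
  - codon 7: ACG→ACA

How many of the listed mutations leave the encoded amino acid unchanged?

2

Codon 2: GGC (Gly) → AGC (Ser) — missense.
Codon 3: CGA (Arg) → CGG (Arg) — synonymous.
Codon 4: UUU (Phe) → UUA (Leu) — missense.
Codon 5: AGC (Ser) → AGG (Arg) — missense.
Codon 6: CAA (Gln) → CAC (His) — missense.
Codon 7: ACG (Thr) → ACA (Thr) — synonymous.
Synonymous: 2 of 6.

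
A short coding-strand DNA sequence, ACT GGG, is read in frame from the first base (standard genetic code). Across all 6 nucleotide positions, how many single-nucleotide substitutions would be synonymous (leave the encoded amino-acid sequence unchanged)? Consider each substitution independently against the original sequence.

Codon 1 (ACT, Thr): 3 synonymous substitutions.
Codon 2 (GGG, Gly): 3 synonymous substitutions.
Total: 3 + 3 = 6.

6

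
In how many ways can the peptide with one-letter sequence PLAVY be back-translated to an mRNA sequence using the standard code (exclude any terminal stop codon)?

768

Pro: 4 codons.
Leu: 6 codons.
Ala: 4 codons.
Val: 4 codons.
Tyr: 2 codons.
4 × 6 × 4 × 4 × 2 = 768.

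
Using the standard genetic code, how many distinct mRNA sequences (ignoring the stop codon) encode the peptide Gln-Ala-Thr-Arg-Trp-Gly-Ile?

2304

Gln: 2 codons.
Ala: 4 codons.
Thr: 4 codons.
Arg: 6 codons.
Trp: 1 codon.
Gly: 4 codons.
Ile: 3 codons.
2 × 4 × 4 × 6 × 1 × 4 × 3 = 2304.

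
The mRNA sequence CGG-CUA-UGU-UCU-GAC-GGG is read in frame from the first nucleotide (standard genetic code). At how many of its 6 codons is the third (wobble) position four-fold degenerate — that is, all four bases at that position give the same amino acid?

Codon 1 CGG (Arg): third position 4-fold.
Codon 2 CUA (Leu): third position 4-fold.
Codon 3 UGU (Cys): third position 2-fold.
Codon 4 UCU (Ser): third position 4-fold.
Codon 5 GAC (Asp): third position 2-fold.
Codon 6 GGG (Gly): third position 4-fold.
Four-fold degenerate third positions: 4.

4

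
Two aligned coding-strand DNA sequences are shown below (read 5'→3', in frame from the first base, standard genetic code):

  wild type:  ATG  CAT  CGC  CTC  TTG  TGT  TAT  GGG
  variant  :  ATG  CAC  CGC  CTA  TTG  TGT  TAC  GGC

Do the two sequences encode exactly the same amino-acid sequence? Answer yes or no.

yes

Codon 1: ATG Met / ATG Met — identical.
Codon 2: CAT His / CAC His — synonymous.
Codon 3: CGC Arg / CGC Arg — identical.
Codon 4: CTC Leu / CTA Leu — synonymous.
Codon 5: TTG Leu / TTG Leu — identical.
Codon 6: TGT Cys / TGT Cys — identical.
Codon 7: TAT Tyr / TAC Tyr — synonymous.
Codon 8: GGG Gly / GGC Gly — synonymous.
Nonsynonymous differences: 0 → same protein.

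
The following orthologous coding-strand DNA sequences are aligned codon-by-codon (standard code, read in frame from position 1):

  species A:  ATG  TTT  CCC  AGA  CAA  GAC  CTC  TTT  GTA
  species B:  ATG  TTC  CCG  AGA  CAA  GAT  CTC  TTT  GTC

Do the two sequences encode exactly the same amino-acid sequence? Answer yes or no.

yes

Codon 1: ATG Met / ATG Met — identical.
Codon 2: TTT Phe / TTC Phe — synonymous.
Codon 3: CCC Pro / CCG Pro — synonymous.
Codon 4: AGA Arg / AGA Arg — identical.
Codon 5: CAA Gln / CAA Gln — identical.
Codon 6: GAC Asp / GAT Asp — synonymous.
Codon 7: CTC Leu / CTC Leu — identical.
Codon 8: TTT Phe / TTT Phe — identical.
Codon 9: GTA Val / GTC Val — synonymous.
Nonsynonymous differences: 0 → same protein.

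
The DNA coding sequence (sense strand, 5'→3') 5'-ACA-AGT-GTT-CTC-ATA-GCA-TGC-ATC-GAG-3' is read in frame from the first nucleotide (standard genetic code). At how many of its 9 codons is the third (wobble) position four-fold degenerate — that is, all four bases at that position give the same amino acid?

Codon 1 ACA (Thr): third position 4-fold.
Codon 2 AGT (Ser): third position 2-fold.
Codon 3 GTT (Val): third position 4-fold.
Codon 4 CTC (Leu): third position 4-fold.
Codon 5 ATA (Ile): third position 3-fold.
Codon 6 GCA (Ala): third position 4-fold.
Codon 7 TGC (Cys): third position 2-fold.
Codon 8 ATC (Ile): third position 3-fold.
Codon 9 GAG (Glu): third position 2-fold.
Four-fold degenerate third positions: 4.

4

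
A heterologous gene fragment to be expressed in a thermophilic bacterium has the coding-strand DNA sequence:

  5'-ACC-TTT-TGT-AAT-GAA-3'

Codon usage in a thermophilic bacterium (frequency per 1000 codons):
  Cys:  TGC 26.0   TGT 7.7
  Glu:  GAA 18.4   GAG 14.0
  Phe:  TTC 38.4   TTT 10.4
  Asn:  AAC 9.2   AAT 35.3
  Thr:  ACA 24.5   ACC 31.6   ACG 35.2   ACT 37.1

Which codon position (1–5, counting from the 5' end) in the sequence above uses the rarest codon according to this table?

3

Codon 1 ACC (Thr): 31.6 per 1000.
Codon 2 TTT (Phe): 10.4 per 1000.
Codon 3 TGT (Cys): 7.7 per 1000.
Codon 4 AAT (Asn): 35.3 per 1000.
Codon 5 GAA (Glu): 18.4 per 1000.
Lowest frequency is 7.7 at codon 3.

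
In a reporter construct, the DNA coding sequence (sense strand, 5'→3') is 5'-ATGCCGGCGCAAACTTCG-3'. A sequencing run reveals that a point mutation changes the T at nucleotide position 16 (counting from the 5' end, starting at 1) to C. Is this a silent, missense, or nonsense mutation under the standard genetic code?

Position 16 falls in codon 6: TCG → Ser.
After the substitution the codon is CCG → Pro.
Ser ≠ Pro, so this is a missense mutation.

missense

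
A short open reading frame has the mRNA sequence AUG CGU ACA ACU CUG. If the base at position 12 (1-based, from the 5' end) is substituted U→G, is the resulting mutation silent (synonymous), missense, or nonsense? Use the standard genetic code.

silent

Position 12 falls in codon 4: ACU → Thr.
After the substitution the codon is ACG → Thr.
Both encode Thr, so the change is synonymous.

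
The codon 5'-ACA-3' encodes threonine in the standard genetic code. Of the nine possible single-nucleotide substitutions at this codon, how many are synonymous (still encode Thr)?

3

Position 1: none → 0 synonymous.
Position 2: none → 0 synonymous.
Position 3: ACU, ACC, ACG → 3 synonymous.
Total: 0 + 0 + 3 = 3.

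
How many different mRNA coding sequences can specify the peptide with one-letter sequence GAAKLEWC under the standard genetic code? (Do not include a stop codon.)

3072

Gly: 4 codons.
Ala: 4 codons.
Ala: 4 codons.
Lys: 2 codons.
Leu: 6 codons.
Glu: 2 codons.
Trp: 1 codon.
Cys: 2 codons.
4 × 4 × 4 × 2 × 6 × 2 × 1 × 2 = 3072.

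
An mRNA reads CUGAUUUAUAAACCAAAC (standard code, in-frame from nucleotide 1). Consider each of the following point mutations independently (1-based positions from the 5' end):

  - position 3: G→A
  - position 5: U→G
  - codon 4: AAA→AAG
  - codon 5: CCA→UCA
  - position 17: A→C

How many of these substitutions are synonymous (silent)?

2

Codon 1: CUG (Leu) → CUA (Leu) — synonymous.
Codon 2: AUU (Ile) → AGU (Ser) — missense.
Codon 4: AAA (Lys) → AAG (Lys) — synonymous.
Codon 5: CCA (Pro) → UCA (Ser) — missense.
Codon 6: AAC (Asn) → ACC (Thr) — missense.
Synonymous: 2 of 5.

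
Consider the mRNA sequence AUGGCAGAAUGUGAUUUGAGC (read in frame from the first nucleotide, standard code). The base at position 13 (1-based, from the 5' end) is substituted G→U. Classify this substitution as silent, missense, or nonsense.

Position 13 falls in codon 5: GAU → Asp.
After the substitution the codon is UAU → Tyr.
Asp ≠ Tyr, so this is a missense mutation.

missense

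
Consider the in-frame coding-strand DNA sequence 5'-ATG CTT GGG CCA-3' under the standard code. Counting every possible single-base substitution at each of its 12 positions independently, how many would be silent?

9

Codon 1 (ATG, Met): 0 synonymous substitutions.
Codon 2 (CTT, Leu): 3 synonymous substitutions.
Codon 3 (GGG, Gly): 3 synonymous substitutions.
Codon 4 (CCA, Pro): 3 synonymous substitutions.
Total: 0 + 3 + 3 + 3 = 9.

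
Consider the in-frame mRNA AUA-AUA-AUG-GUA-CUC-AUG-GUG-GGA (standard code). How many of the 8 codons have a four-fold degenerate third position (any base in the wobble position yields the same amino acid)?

4

Codon 1 AUA (Ile): third position 3-fold.
Codon 2 AUA (Ile): third position 3-fold.
Codon 3 AUG (Met): third position 1-fold.
Codon 4 GUA (Val): third position 4-fold.
Codon 5 CUC (Leu): third position 4-fold.
Codon 6 AUG (Met): third position 1-fold.
Codon 7 GUG (Val): third position 4-fold.
Codon 8 GGA (Gly): third position 4-fold.
Four-fold degenerate third positions: 4.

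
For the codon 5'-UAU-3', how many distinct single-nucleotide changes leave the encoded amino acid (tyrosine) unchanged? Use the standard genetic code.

1

Position 1: none → 0 synonymous.
Position 2: none → 0 synonymous.
Position 3: UAC → 1 synonymous.
Total: 0 + 0 + 1 = 1.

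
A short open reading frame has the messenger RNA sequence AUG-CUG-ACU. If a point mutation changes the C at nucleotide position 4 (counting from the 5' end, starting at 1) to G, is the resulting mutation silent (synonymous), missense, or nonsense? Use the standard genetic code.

Position 4 falls in codon 2: CUG → Leu.
After the substitution the codon is GUG → Val.
Leu ≠ Val, so this is a missense mutation.

missense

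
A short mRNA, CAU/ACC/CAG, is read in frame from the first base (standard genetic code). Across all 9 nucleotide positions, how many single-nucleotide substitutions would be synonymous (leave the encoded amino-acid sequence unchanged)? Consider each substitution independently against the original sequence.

Codon 1 (CAU, His): 1 synonymous substitution.
Codon 2 (ACC, Thr): 3 synonymous substitutions.
Codon 3 (CAG, Gln): 1 synonymous substitution.
Total: 1 + 3 + 1 = 5.

5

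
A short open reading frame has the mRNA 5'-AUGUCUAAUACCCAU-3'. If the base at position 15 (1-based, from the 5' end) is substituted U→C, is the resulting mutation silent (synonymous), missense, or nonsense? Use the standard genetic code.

Position 15 falls in codon 5: CAU → His.
After the substitution the codon is CAC → His.
Both encode His, so the change is synonymous.

silent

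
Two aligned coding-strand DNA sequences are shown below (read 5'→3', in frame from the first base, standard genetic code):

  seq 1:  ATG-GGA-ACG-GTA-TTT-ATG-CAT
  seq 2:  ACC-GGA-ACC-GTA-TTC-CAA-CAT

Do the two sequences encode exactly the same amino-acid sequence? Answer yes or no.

Codon 1: ATG Met / ACC Thr — nonsynonymous.
Codon 2: GGA Gly / GGA Gly — identical.
Codon 3: ACG Thr / ACC Thr — synonymous.
Codon 4: GTA Val / GTA Val — identical.
Codon 5: TTT Phe / TTC Phe — synonymous.
Codon 6: ATG Met / CAA Gln — nonsynonymous.
Codon 7: CAT His / CAT His — identical.
Nonsynonymous differences: 2 → different protein.

no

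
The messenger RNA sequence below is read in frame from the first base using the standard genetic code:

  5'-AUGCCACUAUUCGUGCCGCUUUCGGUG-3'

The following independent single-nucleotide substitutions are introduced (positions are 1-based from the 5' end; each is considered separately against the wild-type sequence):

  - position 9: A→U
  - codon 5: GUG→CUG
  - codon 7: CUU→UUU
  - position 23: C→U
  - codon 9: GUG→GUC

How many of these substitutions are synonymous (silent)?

2

Codon 3: CUA (Leu) → CUU (Leu) — synonymous.
Codon 5: GUG (Val) → CUG (Leu) — missense.
Codon 7: CUU (Leu) → UUU (Phe) — missense.
Codon 8: UCG (Ser) → UUG (Leu) — missense.
Codon 9: GUG (Val) → GUC (Val) — synonymous.
Synonymous: 2 of 5.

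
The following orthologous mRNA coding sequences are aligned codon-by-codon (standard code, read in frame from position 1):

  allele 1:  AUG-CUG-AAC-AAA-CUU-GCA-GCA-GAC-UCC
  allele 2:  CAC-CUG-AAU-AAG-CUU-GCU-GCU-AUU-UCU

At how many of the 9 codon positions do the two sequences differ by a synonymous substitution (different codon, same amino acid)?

5

Codon 1: AUG Met / CAC His — nonsynonymous.
Codon 2: CUG Leu / CUG Leu — identical.
Codon 3: AAC Asn / AAU Asn — synonymous.
Codon 4: AAA Lys / AAG Lys — synonymous.
Codon 5: CUU Leu / CUU Leu — identical.
Codon 6: GCA Ala / GCU Ala — synonymous.
Codon 7: GCA Ala / GCU Ala — synonymous.
Codon 8: GAC Asp / AUU Ile — nonsynonymous.
Codon 9: UCC Ser / UCU Ser — synonymous.
Synonymous differences: 5.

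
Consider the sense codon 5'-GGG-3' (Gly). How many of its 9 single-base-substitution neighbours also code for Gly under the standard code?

Position 1: none → 0 synonymous.
Position 2: none → 0 synonymous.
Position 3: GGT, GGC, GGA → 3 synonymous.
Total: 0 + 0 + 3 = 3.

3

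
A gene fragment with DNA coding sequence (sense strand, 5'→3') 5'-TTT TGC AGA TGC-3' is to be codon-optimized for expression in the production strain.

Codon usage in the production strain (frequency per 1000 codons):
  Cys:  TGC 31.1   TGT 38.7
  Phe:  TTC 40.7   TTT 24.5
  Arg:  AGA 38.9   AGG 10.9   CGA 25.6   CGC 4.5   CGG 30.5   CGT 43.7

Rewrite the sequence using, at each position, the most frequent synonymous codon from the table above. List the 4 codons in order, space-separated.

TTC TGT CGT TGT

Codon 1 (Phe): best is TTC at 40.7.
Codon 2 (Cys): best is TGT at 38.7.
Codon 3 (Arg): best is CGT at 43.7.
Codon 4 (Cys): best is TGT at 38.7.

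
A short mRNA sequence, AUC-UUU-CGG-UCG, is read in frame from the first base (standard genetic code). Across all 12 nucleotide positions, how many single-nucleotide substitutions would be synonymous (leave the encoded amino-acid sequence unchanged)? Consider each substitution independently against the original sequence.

Codon 1 (AUC, Ile): 2 synonymous substitutions.
Codon 2 (UUU, Phe): 1 synonymous substitution.
Codon 3 (CGG, Arg): 4 synonymous substitutions.
Codon 4 (UCG, Ser): 3 synonymous substitutions.
Total: 2 + 1 + 4 + 3 = 10.

10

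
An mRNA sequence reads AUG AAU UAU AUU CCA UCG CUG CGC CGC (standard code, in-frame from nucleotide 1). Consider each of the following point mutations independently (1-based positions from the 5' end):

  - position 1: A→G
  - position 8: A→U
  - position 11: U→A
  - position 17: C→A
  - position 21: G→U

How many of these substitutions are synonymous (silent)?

Codon 1: AUG (Met) → GUG (Val) — missense.
Codon 3: UAU (Tyr) → UUU (Phe) — missense.
Codon 4: AUU (Ile) → AAU (Asn) — missense.
Codon 6: UCG (Ser) → UAG (Stop) — nonsense.
Codon 7: CUG (Leu) → CUU (Leu) — synonymous.
Synonymous: 1 of 5.

1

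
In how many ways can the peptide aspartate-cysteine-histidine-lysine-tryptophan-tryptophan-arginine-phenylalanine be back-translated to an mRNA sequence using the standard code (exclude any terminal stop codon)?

Asp: 2 codons.
Cys: 2 codons.
His: 2 codons.
Lys: 2 codons.
Trp: 1 codon.
Trp: 1 codon.
Arg: 6 codons.
Phe: 2 codons.
2 × 2 × 2 × 2 × 1 × 1 × 6 × 2 = 192.

192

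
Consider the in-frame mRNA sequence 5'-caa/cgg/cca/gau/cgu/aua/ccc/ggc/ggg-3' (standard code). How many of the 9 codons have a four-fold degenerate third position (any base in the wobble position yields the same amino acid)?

6

Codon 1 CAA (Gln): third position 2-fold.
Codon 2 CGG (Arg): third position 4-fold.
Codon 3 CCA (Pro): third position 4-fold.
Codon 4 GAU (Asp): third position 2-fold.
Codon 5 CGU (Arg): third position 4-fold.
Codon 6 AUA (Ile): third position 3-fold.
Codon 7 CCC (Pro): third position 4-fold.
Codon 8 GGC (Gly): third position 4-fold.
Codon 9 GGG (Gly): third position 4-fold.
Four-fold degenerate third positions: 6.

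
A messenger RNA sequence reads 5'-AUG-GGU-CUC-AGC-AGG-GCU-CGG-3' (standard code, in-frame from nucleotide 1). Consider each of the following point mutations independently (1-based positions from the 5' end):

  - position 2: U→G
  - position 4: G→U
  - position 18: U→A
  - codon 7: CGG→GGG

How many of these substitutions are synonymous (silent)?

Codon 1: AUG (Met) → AGG (Arg) — missense.
Codon 2: GGU (Gly) → UGU (Cys) — missense.
Codon 6: GCU (Ala) → GCA (Ala) — synonymous.
Codon 7: CGG (Arg) → GGG (Gly) — missense.
Synonymous: 1 of 4.

1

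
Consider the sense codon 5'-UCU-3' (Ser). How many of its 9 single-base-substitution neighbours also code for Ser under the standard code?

3

Position 1: none → 0 synonymous.
Position 2: none → 0 synonymous.
Position 3: UCC, UCA, UCG → 3 synonymous.
Total: 0 + 0 + 3 = 3.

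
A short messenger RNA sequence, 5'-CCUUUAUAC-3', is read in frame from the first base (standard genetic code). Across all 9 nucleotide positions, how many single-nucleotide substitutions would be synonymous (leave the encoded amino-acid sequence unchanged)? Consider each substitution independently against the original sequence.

Codon 1 (CCU, Pro): 3 synonymous substitutions.
Codon 2 (UUA, Leu): 2 synonymous substitutions.
Codon 3 (UAC, Tyr): 1 synonymous substitution.
Total: 3 + 2 + 1 = 6.

6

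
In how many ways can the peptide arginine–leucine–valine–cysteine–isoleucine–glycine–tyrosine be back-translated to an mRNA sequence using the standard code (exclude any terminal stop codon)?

Arg: 6 codons.
Leu: 6 codons.
Val: 4 codons.
Cys: 2 codons.
Ile: 3 codons.
Gly: 4 codons.
Tyr: 2 codons.
6 × 6 × 4 × 2 × 3 × 4 × 2 = 6912.

6912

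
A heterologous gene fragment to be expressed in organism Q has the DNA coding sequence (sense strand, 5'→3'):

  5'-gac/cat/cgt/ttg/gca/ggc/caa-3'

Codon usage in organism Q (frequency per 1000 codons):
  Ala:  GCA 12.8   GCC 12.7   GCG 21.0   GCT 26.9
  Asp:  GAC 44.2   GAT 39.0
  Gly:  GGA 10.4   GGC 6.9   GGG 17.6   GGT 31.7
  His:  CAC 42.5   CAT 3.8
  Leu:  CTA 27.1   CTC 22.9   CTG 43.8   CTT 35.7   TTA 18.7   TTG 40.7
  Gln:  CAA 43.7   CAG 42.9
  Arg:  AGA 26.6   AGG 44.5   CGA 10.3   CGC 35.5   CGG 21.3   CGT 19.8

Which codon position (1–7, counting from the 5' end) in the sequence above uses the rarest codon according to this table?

Codon 1 GAC (Asp): 44.2 per 1000.
Codon 2 CAT (His): 3.8 per 1000.
Codon 3 CGT (Arg): 19.8 per 1000.
Codon 4 TTG (Leu): 40.7 per 1000.
Codon 5 GCA (Ala): 12.8 per 1000.
Codon 6 GGC (Gly): 6.9 per 1000.
Codon 7 CAA (Gln): 43.7 per 1000.
Lowest frequency is 3.8 at codon 2.

2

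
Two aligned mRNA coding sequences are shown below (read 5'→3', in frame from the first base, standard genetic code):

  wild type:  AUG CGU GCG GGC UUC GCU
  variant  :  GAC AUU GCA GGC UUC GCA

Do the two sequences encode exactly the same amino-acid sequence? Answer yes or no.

no

Codon 1: AUG Met / GAC Asp — nonsynonymous.
Codon 2: CGU Arg / AUU Ile — nonsynonymous.
Codon 3: GCG Ala / GCA Ala — synonymous.
Codon 4: GGC Gly / GGC Gly — identical.
Codon 5: UUC Phe / UUC Phe — identical.
Codon 6: GCU Ala / GCA Ala — synonymous.
Nonsynonymous differences: 2 → different protein.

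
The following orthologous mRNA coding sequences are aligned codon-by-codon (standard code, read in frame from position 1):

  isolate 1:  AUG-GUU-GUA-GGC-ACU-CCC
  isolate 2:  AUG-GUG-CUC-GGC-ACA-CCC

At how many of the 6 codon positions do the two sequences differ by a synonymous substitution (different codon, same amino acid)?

2

Codon 1: AUG Met / AUG Met — identical.
Codon 2: GUU Val / GUG Val — synonymous.
Codon 3: GUA Val / CUC Leu — nonsynonymous.
Codon 4: GGC Gly / GGC Gly — identical.
Codon 5: ACU Thr / ACA Thr — synonymous.
Codon 6: CCC Pro / CCC Pro — identical.
Synonymous differences: 2.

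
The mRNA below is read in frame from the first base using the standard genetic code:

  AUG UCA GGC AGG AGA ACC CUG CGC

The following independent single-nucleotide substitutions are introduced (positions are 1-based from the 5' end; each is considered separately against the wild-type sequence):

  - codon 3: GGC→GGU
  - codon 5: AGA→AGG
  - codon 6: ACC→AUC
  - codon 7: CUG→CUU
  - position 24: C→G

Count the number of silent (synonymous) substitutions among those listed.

4

Codon 3: GGC (Gly) → GGU (Gly) — synonymous.
Codon 5: AGA (Arg) → AGG (Arg) — synonymous.
Codon 6: ACC (Thr) → AUC (Ile) — missense.
Codon 7: CUG (Leu) → CUU (Leu) — synonymous.
Codon 8: CGC (Arg) → CGG (Arg) — synonymous.
Synonymous: 4 of 5.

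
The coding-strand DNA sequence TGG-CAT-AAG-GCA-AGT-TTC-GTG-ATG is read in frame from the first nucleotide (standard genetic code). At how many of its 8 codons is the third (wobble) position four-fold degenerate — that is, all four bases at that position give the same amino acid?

2

Codon 1 TGG (Trp): third position 1-fold.
Codon 2 CAT (His): third position 2-fold.
Codon 3 AAG (Lys): third position 2-fold.
Codon 4 GCA (Ala): third position 4-fold.
Codon 5 AGT (Ser): third position 2-fold.
Codon 6 TTC (Phe): third position 2-fold.
Codon 7 GTG (Val): third position 4-fold.
Codon 8 ATG (Met): third position 1-fold.
Four-fold degenerate third positions: 2.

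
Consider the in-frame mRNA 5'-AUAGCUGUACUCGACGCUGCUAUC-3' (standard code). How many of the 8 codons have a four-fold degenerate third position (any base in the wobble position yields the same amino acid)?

Codon 1 AUA (Ile): third position 3-fold.
Codon 2 GCU (Ala): third position 4-fold.
Codon 3 GUA (Val): third position 4-fold.
Codon 4 CUC (Leu): third position 4-fold.
Codon 5 GAC (Asp): third position 2-fold.
Codon 6 GCU (Ala): third position 4-fold.
Codon 7 GCU (Ala): third position 4-fold.
Codon 8 AUC (Ile): third position 3-fold.
Four-fold degenerate third positions: 5.

5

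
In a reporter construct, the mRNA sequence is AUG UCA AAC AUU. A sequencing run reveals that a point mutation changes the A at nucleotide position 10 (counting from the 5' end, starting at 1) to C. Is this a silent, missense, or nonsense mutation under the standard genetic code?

Position 10 falls in codon 4: AUU → Ile.
After the substitution the codon is CUU → Leu.
Ile ≠ Leu, so this is a missense mutation.

missense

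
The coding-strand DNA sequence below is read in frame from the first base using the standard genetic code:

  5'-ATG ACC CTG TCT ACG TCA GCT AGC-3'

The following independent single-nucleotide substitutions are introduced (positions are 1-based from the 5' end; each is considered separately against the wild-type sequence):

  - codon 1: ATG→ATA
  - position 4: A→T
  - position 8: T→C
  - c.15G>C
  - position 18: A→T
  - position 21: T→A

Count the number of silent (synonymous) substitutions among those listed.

Codon 1: ATG (Met) → ATA (Ile) — missense.
Codon 2: ACC (Thr) → TCC (Ser) — missense.
Codon 3: CTG (Leu) → CCG (Pro) — missense.
Codon 5: ACG (Thr) → ACC (Thr) — synonymous.
Codon 6: TCA (Ser) → TCT (Ser) — synonymous.
Codon 7: GCT (Ala) → GCA (Ala) — synonymous.
Synonymous: 3 of 6.

3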